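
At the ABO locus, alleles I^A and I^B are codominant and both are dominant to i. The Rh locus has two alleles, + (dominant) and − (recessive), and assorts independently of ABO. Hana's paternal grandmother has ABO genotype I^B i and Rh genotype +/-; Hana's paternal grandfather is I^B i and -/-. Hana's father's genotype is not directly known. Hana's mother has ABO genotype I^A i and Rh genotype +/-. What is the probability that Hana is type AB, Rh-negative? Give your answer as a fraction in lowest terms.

3/32

Hana's father's ABO genotype from I^B i × I^B i: 1/4 I^B I^B, 1/2 I^B i, 1/4 i i.
Crossing each possibility with the mother I^A i and summing P(type AB): 1/4·1/2 + 1/2·1/4 + 1/4·0 = 1/4.
Similarly for Rh via the father's Rh distribution: P(Rh-) = 3/8.
Independent loci: 1/4 × 3/8 = 3/32.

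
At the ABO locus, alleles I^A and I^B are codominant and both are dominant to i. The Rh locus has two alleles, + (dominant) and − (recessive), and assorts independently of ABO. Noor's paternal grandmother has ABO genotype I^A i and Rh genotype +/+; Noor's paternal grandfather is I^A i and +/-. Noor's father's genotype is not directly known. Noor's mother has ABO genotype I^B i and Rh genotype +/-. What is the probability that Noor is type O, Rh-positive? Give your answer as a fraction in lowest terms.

Noor's father's ABO genotype from I^A i × I^A i: 1/4 I^A I^A, 1/2 I^A i, 1/4 i i.
Crossing each possibility with the mother I^B i and summing P(type O): 1/4·0 + 1/2·1/4 + 1/4·1/2 = 1/4.
Similarly for Rh via the father's Rh distribution: P(Rh+) = 7/8.
Independent loci: 1/4 × 7/8 = 7/32.

7/32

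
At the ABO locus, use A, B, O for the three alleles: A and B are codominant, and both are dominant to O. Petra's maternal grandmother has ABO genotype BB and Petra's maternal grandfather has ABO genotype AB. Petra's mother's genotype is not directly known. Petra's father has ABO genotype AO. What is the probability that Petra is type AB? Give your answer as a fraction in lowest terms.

3/8

Petra's mother's ABO genotype from BB × AB: 1/2 AB, 1/2 BB.
Crossing each possibility with the father AO and summing P(type AB): 1/2·1/4 + 1/2·1/2 = 3/8.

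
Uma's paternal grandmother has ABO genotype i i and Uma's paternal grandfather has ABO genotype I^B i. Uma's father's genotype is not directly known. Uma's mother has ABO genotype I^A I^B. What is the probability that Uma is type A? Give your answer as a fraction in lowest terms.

3/8

Uma's father's ABO genotype from i i × I^B i: 1/2 I^B i, 1/2 i i.
Crossing each possibility with the mother I^A I^B and summing P(type A): 1/2·1/4 + 1/2·1/2 = 3/8.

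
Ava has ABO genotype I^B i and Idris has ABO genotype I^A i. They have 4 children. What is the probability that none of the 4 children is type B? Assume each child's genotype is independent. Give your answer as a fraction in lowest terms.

ABO cross I^B i × I^A i → 1/4 O, 1/4 A, 1/4 B, 1/4 AB.
So P(type B) = 1/4 per child.
P(not type B) = 3/4 for one child; (3/4)^4 = 81/256.

81/256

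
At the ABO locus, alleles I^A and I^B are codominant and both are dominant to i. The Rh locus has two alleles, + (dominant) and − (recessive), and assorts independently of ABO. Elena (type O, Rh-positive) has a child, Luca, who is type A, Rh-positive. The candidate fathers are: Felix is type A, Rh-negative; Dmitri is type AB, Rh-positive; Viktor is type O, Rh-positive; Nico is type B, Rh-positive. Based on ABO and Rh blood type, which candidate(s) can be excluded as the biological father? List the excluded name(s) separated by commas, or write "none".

Viktor, Nico

A candidate is excluded only if no genotype consistent with his phenotype could produce a type A, Rh-positive child with a type O, Rh-positive mother.
Viktor (type O, Rh+): no genotype consistent with that phenotype can produce a type-A Rh+ child with a type-O mother.
Nico (type B, Rh+): no genotype consistent with that phenotype can produce a type-A Rh+ child with a type-O mother.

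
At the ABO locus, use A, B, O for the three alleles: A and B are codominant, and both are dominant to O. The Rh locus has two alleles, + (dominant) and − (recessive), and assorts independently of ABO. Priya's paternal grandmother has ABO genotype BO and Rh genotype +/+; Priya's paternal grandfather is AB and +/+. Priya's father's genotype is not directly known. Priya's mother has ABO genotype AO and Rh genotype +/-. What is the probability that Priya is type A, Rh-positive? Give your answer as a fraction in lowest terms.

Priya's father's ABO genotype from BO × AB: 1/4 AB, 1/4 AO, 1/4 BB, 1/4 BO.
Crossing each possibility with the mother AO and summing P(type A): 1/4·1/2 + 1/4·3/4 + 1/4·0 + 1/4·1/4 = 3/8.
Similarly for Rh via the father's Rh distribution: P(Rh+) = 1.
Independent loci: 3/8 × 1 = 3/8.

3/8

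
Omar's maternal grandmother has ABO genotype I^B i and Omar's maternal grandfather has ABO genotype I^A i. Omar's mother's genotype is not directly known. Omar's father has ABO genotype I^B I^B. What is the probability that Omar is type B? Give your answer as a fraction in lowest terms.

3/4

Omar's mother's ABO genotype from I^B i × I^A i: 1/4 I^A I^B, 1/4 I^A i, 1/4 I^B i, 1/4 i i.
Crossing each possibility with the father I^B I^B and summing P(type B): 1/4·1/2 + 1/4·1/2 + 1/4·1 + 1/4·1 = 3/4.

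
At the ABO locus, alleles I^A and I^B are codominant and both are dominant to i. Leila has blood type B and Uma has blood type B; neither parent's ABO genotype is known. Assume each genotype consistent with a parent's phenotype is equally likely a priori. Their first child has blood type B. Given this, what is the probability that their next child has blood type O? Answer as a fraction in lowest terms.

Possible genotypes: Leila ∈ {I^B I^B, I^B i}; Uma ∈ {I^B I^B, I^B i}.
Weight each parental genotype pair by prior × P(type-B child):
  I^B I^B × I^B I^B: posterior weight 4/15; P(next child type O) = 0.
  I^B I^B × I^B i: posterior weight 4/15; P(next child type O) = 0.
  I^B i × I^B I^B: posterior weight 4/15; P(next child type O) = 0.
  I^B i × I^B i: posterior weight 1/5; P(next child type O) = 1/4.
Weighted sum = 1/20.

1/20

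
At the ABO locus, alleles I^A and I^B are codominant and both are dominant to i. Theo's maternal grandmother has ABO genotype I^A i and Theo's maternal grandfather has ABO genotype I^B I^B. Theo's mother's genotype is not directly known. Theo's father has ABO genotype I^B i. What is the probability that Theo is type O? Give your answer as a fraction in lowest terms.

Theo's mother's ABO genotype from I^A i × I^B I^B: 1/2 I^A I^B, 1/2 I^B i.
Crossing each possibility with the father I^B i and summing P(type O): 1/2·0 + 1/2·1/4 = 1/8.

1/8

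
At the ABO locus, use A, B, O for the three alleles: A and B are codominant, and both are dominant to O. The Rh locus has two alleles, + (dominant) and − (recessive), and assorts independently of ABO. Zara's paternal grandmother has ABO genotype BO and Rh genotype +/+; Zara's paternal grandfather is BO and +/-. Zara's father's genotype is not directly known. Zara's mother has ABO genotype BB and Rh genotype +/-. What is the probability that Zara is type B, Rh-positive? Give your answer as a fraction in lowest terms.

7/8

Zara's father's ABO genotype from BO × BO: 1/4 BB, 1/2 BO, 1/4 OO.
Crossing each possibility with the mother BB and summing P(type B): 1/4·1 + 1/2·1 + 1/4·1 = 1.
Similarly for Rh via the father's Rh distribution: P(Rh+) = 7/8.
Independent loci: 1 × 7/8 = 7/8.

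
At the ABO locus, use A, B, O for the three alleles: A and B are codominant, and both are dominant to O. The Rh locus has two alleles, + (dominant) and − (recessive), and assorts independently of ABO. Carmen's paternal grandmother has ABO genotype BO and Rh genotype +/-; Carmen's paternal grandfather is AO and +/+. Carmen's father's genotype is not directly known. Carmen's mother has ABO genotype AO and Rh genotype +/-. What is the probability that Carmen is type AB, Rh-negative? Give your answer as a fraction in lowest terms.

Carmen's father's ABO genotype from BO × AO: 1/4 AB, 1/4 AO, 1/4 BO, 1/4 OO.
Crossing each possibility with the mother AO and summing P(type AB): 1/4·1/4 + 1/4·0 + 1/4·1/4 + 1/4·0 = 1/8.
Similarly for Rh via the father's Rh distribution: P(Rh-) = 1/8.
Independent loci: 1/8 × 1/8 = 1/64.

1/64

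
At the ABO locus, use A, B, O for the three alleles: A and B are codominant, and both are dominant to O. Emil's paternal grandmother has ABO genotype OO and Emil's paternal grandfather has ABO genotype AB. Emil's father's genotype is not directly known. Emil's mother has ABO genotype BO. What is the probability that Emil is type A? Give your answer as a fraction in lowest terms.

Emil's father's ABO genotype from OO × AB: 1/2 AO, 1/2 BO.
Crossing each possibility with the mother BO and summing P(type A): 1/2·1/4 + 1/2·0 = 1/8.

1/8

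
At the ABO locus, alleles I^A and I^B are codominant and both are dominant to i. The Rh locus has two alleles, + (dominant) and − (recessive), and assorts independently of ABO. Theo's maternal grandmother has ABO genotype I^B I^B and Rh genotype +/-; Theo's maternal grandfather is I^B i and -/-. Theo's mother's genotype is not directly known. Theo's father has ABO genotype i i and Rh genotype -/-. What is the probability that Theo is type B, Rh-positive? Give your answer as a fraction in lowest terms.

3/16

Theo's mother's ABO genotype from I^B I^B × I^B i: 1/2 I^B I^B, 1/2 I^B i.
Crossing each possibility with the father i i and summing P(type B): 1/2·1 + 1/2·1/2 = 3/4.
Similarly for Rh via the mother's Rh distribution: P(Rh+) = 1/4.
Independent loci: 3/4 × 1/4 = 3/16.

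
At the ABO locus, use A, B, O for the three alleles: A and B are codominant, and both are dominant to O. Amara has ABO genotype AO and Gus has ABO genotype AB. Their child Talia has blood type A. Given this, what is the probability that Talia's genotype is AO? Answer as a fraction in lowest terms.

1/2

Cross AO × AB → 1/4 AA, 1/4 AB, 1/4 AO, 1/4 BO.
Type-A genotypes among offspring: AA (1/4), AO (1/4); total 1/2.
P(AO | type A) = (1/4) / (1/2) = 1/2.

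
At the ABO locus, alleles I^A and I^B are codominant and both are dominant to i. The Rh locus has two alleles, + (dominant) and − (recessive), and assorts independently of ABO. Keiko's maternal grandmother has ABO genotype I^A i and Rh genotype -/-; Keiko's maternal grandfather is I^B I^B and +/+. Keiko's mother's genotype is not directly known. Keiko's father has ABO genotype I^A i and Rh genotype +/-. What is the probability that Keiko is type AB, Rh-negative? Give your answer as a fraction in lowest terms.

Keiko's mother's ABO genotype from I^A i × I^B I^B: 1/2 I^A I^B, 1/2 I^B i.
Crossing each possibility with the father I^A i and summing P(type AB): 1/2·1/4 + 1/2·1/4 = 1/4.
Similarly for Rh via the mother's Rh distribution: P(Rh-) = 1/4.
Independent loci: 1/4 × 1/4 = 1/16.

1/16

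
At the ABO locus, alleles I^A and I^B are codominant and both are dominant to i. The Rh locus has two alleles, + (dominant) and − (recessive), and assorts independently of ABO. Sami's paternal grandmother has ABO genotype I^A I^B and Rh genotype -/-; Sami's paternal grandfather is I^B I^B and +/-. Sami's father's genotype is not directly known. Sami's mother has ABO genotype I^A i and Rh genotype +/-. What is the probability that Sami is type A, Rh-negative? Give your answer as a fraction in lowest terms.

3/32

Sami's father's ABO genotype from I^A I^B × I^B I^B: 1/2 I^A I^B, 1/2 I^B I^B.
Crossing each possibility with the mother I^A i and summing P(type A): 1/2·1/2 + 1/2·0 = 1/4.
Similarly for Rh via the father's Rh distribution: P(Rh-) = 3/8.
Independent loci: 1/4 × 3/8 = 3/32.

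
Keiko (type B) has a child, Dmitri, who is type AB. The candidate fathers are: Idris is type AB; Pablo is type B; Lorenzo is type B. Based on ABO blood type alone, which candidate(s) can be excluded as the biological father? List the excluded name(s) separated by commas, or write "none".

A candidate is excluded only if no genotype consistent with his phenotype could produce a type AB child with a type B mother.
Pablo (type B): no genotype consistent with that phenotype can produce a type-AB child with a type-B mother.
Lorenzo (type B): no genotype consistent with that phenotype can produce a type-AB child with a type-B mother.

Pablo, Lorenzo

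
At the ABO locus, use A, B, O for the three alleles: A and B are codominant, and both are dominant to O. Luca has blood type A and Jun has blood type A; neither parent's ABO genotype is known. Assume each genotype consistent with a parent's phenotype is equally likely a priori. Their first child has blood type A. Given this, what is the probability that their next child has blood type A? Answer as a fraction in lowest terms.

19/20

Possible genotypes: Luca ∈ {AA, AO}; Jun ∈ {AA, AO}.
Weight each parental genotype pair by prior × P(type-A child):
  AA × AA: posterior weight 4/15; P(next child type A) = 1.
  AA × AO: posterior weight 4/15; P(next child type A) = 1.
  AO × AA: posterior weight 4/15; P(next child type A) = 1.
  AO × AO: posterior weight 1/5; P(next child type A) = 3/4.
Weighted sum = 19/20.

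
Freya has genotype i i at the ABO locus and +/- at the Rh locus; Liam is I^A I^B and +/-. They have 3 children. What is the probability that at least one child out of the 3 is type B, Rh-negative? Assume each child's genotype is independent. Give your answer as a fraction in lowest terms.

ABO cross i i × I^A I^B → 1/2 A, 1/2 B.
Rh cross +/- × +/- → 3/4 Rh+, 1/4 Rh-; so P(type B, Rh-negative) = 1/2 × 1/4 = 1/8 per child.
P(none) = (7/8)^3 = 343/512; P(at least one) = 1 − 343/512 = 169/512.

169/512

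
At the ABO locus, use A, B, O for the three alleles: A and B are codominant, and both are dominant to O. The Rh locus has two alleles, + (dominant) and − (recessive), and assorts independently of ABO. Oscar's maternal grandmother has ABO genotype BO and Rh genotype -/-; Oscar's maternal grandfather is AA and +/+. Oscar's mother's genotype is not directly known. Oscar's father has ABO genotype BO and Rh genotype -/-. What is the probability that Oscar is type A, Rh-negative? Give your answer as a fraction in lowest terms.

Oscar's mother's ABO genotype from BO × AA: 1/2 AB, 1/2 AO.
Crossing each possibility with the father BO and summing P(type A): 1/2·1/4 + 1/2·1/4 = 1/4.
Similarly for Rh via the mother's Rh distribution: P(Rh-) = 1/2.
Independent loci: 1/4 × 1/2 = 1/8.

1/8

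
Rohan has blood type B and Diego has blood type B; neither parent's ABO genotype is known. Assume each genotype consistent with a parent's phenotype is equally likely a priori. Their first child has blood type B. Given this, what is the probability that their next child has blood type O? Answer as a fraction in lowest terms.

1/20

Possible genotypes: Rohan ∈ {BB, BO}; Diego ∈ {BB, BO}.
Weight each parental genotype pair by prior × P(type-B child):
  BB × BB: posterior weight 4/15; P(next child type O) = 0.
  BB × BO: posterior weight 4/15; P(next child type O) = 0.
  BO × BB: posterior weight 4/15; P(next child type O) = 0.
  BO × BO: posterior weight 1/5; P(next child type O) = 1/4.
Weighted sum = 1/20.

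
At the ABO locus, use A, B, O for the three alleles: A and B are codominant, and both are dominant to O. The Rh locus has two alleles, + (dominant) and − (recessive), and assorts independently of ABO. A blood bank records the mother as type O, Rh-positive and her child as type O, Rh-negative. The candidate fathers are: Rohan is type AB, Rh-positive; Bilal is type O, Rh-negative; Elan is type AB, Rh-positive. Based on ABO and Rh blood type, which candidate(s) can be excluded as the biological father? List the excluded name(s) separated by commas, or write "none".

A candidate is excluded only if no genotype consistent with his phenotype could produce a type O, Rh-negative child with a type O, Rh-positive mother.
Rohan (type AB, Rh+): no genotype consistent with that phenotype can produce a type-O Rh- child with a type-O mother.
Elan (type AB, Rh+): no genotype consistent with that phenotype can produce a type-O Rh- child with a type-O mother.

Rohan, Elan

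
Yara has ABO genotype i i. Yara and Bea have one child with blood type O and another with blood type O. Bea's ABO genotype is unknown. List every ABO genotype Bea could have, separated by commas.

I^A i, I^B i, i i

For each candidate genotype of Bea, check whether crossing it with i i can produce every observed child phenotype.
  I^A I^A → possible child types {A} ✗
  I^A I^B → possible child types {A, B} ✗
  I^A i → possible child types {O, A} ✓
  I^B I^B → possible child types {B} ✗
  I^B i → possible child types {O, B} ✓
  i i → possible child types {O} ✓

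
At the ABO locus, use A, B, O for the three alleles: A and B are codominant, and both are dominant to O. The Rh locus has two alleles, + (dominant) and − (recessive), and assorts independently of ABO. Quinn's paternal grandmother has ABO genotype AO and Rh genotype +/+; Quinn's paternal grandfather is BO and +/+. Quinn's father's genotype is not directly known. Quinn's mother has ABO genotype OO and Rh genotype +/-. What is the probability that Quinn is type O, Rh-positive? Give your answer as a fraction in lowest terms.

1/2

Quinn's father's ABO genotype from AO × BO: 1/4 AB, 1/4 AO, 1/4 BO, 1/4 OO.
Crossing each possibility with the mother OO and summing P(type O): 1/4·0 + 1/4·1/2 + 1/4·1/2 + 1/4·1 = 1/2.
Similarly for Rh via the father's Rh distribution: P(Rh+) = 1.
Independent loci: 1/2 × 1 = 1/2.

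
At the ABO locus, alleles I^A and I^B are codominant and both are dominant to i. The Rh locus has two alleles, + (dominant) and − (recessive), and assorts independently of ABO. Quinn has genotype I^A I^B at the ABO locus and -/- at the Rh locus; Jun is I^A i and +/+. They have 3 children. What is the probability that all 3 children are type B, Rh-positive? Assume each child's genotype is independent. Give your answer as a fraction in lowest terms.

ABO cross I^A I^B × I^A i → 1/2 A, 1/4 B, 1/4 AB.
Rh cross -/- × +/+ → 1 Rh+; so P(type B, Rh-positive) = 1/4 × 1 = 1/4 per child.
All 3 independent: (1/4)^3 = 1/64.

1/64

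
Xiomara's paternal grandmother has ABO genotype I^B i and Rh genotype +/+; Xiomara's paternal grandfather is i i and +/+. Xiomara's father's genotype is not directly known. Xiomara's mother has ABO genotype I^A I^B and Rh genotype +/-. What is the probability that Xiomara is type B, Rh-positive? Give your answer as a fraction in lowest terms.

1/2

Xiomara's father's ABO genotype from I^B i × i i: 1/2 I^B i, 1/2 i i.
Crossing each possibility with the mother I^A I^B and summing P(type B): 1/2·1/2 + 1/2·1/2 = 1/2.
Similarly for Rh via the father's Rh distribution: P(Rh+) = 1.
Independent loci: 1/2 × 1 = 1/2.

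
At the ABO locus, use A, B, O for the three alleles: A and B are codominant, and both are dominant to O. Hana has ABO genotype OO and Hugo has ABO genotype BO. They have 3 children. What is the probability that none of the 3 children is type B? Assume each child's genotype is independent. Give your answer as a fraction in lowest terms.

1/8

ABO cross OO × BO → 1/2 O, 1/2 B.
So P(type B) = 1/2 per child.
P(not type B) = 1/2 for one child; (1/2)^3 = 1/8.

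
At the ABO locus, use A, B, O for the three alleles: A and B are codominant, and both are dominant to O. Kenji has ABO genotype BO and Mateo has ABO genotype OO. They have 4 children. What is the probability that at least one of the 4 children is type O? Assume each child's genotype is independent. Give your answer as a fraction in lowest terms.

ABO cross BO × OO → 1/2 O, 1/2 B.
So P(type O) = 1/2 per child.
P(none) = (1/2)^4 = 1/16; P(at least one) = 1 − 1/16 = 15/16.

15/16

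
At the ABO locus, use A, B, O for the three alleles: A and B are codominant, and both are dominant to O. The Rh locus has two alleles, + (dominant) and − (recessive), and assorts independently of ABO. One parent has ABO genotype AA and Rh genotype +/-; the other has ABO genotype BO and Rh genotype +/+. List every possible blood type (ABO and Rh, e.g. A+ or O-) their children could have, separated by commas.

A+, AB+

Gametes from AA × BO give offspring ABO genotypes AB, AO, i.e. phenotypes A, AB.
Rh cross +/- × +/+ → phenotypes Rh+.
Combining independently: A+, AB+.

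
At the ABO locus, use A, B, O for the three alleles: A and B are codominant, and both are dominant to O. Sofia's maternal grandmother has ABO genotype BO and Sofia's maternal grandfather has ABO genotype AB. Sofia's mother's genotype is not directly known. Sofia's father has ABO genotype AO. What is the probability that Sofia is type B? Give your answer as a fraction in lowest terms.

Sofia's mother's ABO genotype from BO × AB: 1/4 AB, 1/4 AO, 1/4 BB, 1/4 BO.
Crossing each possibility with the father AO and summing P(type B): 1/4·1/4 + 1/4·0 + 1/4·1/2 + 1/4·1/4 = 1/4.

1/4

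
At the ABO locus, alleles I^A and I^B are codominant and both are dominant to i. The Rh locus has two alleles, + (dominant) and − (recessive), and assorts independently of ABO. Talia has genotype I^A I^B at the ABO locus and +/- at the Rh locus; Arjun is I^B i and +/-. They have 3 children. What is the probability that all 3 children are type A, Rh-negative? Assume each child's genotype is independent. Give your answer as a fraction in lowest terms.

1/4096

ABO cross I^A I^B × I^B i → 1/4 A, 1/2 B, 1/4 AB.
Rh cross +/- × +/- → 3/4 Rh+, 1/4 Rh-; so P(type A, Rh-negative) = 1/4 × 1/4 = 1/16 per child.
All 3 independent: (1/16)^3 = 1/4096.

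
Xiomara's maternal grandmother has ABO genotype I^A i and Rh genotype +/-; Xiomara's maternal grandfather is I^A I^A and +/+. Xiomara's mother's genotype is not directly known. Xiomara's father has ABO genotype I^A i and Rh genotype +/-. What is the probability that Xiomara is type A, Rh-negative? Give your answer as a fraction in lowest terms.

Xiomara's mother's ABO genotype from I^A i × I^A I^A: 1/2 I^A I^A, 1/2 I^A i.
Crossing each possibility with the father I^A i and summing P(type A): 1/2·1 + 1/2·3/4 = 7/8.
Similarly for Rh via the mother's Rh distribution: P(Rh-) = 1/8.
Independent loci: 7/8 × 1/8 = 7/64.

7/64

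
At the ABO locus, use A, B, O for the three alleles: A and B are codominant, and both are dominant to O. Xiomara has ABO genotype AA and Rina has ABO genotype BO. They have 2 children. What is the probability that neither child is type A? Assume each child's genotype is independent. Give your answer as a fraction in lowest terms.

1/4

ABO cross AA × BO → 1/2 A, 1/2 AB.
So P(type A) = 1/2 per child.
P(not type A) = 1/2 for one child; (1/2)^2 = 1/4.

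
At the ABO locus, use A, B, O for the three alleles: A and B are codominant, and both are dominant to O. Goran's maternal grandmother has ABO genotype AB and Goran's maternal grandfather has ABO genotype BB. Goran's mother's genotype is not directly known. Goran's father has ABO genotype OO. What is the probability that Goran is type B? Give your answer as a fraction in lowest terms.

Goran's mother's ABO genotype from AB × BB: 1/2 AB, 1/2 BB.
Crossing each possibility with the father OO and summing P(type B): 1/2·1/2 + 1/2·1 = 3/4.

3/4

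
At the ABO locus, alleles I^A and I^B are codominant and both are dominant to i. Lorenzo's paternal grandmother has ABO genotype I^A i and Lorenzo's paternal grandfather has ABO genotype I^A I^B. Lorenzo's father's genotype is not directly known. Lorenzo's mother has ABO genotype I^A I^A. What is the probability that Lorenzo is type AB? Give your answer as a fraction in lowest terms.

Lorenzo's father's ABO genotype from I^A i × I^A I^B: 1/4 I^A I^A, 1/4 I^A I^B, 1/4 I^A i, 1/4 I^B i.
Crossing each possibility with the mother I^A I^A and summing P(type AB): 1/4·0 + 1/4·1/2 + 1/4·0 + 1/4·1/2 = 1/4.

1/4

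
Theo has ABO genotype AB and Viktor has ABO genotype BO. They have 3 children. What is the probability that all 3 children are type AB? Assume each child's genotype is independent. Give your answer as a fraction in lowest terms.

1/64

ABO cross AB × BO → 1/4 A, 1/2 B, 1/4 AB.
So P(type AB) = 1/4 per child.
All 3 independent: (1/4)^3 = 1/64.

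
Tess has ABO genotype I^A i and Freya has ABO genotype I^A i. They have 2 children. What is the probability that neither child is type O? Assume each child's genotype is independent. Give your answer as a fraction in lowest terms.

9/16

ABO cross I^A i × I^A i → 1/4 O, 3/4 A.
So P(type O) = 1/4 per child.
P(not type O) = 3/4 for one child; (3/4)^2 = 9/16.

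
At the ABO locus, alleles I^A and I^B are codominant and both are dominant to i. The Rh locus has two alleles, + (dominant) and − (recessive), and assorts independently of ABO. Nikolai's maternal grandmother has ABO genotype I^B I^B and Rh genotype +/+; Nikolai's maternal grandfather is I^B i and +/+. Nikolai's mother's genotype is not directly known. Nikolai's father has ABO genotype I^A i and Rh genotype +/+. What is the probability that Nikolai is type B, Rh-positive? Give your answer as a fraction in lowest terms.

Nikolai's mother's ABO genotype from I^B I^B × I^B i: 1/2 I^B I^B, 1/2 I^B i.
Crossing each possibility with the father I^A i and summing P(type B): 1/2·1/2 + 1/2·1/4 = 3/8.
Similarly for Rh via the mother's Rh distribution: P(Rh+) = 1.
Independent loci: 3/8 × 1 = 3/8.

3/8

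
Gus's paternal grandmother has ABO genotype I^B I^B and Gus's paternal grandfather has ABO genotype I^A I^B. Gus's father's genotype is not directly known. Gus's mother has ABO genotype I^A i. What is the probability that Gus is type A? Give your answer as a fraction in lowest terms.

1/4

Gus's father's ABO genotype from I^B I^B × I^A I^B: 1/2 I^A I^B, 1/2 I^B I^B.
Crossing each possibility with the mother I^A i and summing P(type A): 1/2·1/2 + 1/2·0 = 1/4.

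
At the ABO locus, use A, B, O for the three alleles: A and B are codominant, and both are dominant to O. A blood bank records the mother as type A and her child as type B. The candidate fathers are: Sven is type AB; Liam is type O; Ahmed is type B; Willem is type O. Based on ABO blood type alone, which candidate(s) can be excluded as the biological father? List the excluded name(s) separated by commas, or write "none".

A candidate is excluded only if no genotype consistent with his phenotype could produce a type B child with a type A mother.
Liam (type O): no genotype consistent with that phenotype can produce a type-B child with a type-A mother.
Willem (type O): no genotype consistent with that phenotype can produce a type-B child with a type-A mother.

Liam, Willem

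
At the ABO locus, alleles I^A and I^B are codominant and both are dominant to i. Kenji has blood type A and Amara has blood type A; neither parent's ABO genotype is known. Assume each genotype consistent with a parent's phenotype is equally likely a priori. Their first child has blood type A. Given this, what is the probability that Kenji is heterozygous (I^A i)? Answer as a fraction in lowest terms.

7/15

Possible genotypes: Kenji ∈ {I^A I^A, I^A i}; Amara ∈ {I^A I^A, I^A i}.
Weight each parental genotype pair by prior × P(type-A child):
  I^A I^A × I^A I^A: posterior weight 4/15.
  I^A I^A × I^A i: posterior weight 4/15.
  I^A i × I^A I^A: posterior weight 4/15.
  I^A i × I^A i: posterior weight 1/5.
Sum the posterior weight over pairs where Kenji is I^A i: 7/15.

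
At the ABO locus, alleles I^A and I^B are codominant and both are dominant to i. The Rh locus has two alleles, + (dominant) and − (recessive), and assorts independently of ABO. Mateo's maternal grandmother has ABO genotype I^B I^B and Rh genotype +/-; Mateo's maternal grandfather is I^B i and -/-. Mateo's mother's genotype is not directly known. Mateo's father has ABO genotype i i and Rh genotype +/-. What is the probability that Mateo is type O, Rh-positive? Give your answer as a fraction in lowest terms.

Mateo's mother's ABO genotype from I^B I^B × I^B i: 1/2 I^B I^B, 1/2 I^B i.
Crossing each possibility with the father i i and summing P(type O): 1/2·0 + 1/2·1/2 = 1/4.
Similarly for Rh via the mother's Rh distribution: P(Rh+) = 5/8.
Independent loci: 1/4 × 5/8 = 5/32.

5/32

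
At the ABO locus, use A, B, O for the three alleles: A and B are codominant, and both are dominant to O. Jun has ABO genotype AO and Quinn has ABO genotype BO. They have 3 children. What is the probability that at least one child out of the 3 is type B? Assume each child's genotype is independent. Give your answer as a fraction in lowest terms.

ABO cross AO × BO → 1/4 O, 1/4 A, 1/4 B, 1/4 AB.
So P(type B) = 1/4 per child.
P(none) = (3/4)^3 = 27/64; P(at least one) = 1 − 27/64 = 37/64.

37/64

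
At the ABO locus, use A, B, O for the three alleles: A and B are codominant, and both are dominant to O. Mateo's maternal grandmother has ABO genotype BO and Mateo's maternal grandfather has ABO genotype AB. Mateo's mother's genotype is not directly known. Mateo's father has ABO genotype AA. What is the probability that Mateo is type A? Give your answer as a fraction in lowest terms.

Mateo's mother's ABO genotype from BO × AB: 1/4 AB, 1/4 AO, 1/4 BB, 1/4 BO.
Crossing each possibility with the father AA and summing P(type A): 1/4·1/2 + 1/4·1 + 1/4·0 + 1/4·1/2 = 1/2.

1/2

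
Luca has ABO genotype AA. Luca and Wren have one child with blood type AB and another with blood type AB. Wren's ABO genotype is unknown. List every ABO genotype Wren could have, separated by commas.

AB, BB, BO

For each candidate genotype of Wren, check whether crossing it with AA can produce every observed child phenotype.
  AA → possible child types {A} ✗
  AB → possible child types {A, AB} ✓
  AO → possible child types {A} ✗
  BB → possible child types {AB} ✓
  BO → possible child types {A, AB} ✓
  OO → possible child types {A} ✗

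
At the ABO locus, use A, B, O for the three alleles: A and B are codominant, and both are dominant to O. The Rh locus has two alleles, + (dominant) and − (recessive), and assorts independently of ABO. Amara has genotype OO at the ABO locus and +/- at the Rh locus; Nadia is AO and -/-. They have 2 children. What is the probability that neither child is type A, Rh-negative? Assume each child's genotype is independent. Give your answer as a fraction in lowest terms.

9/16

ABO cross OO × AO → 1/2 O, 1/2 A.
Rh cross +/- × -/- → 1/2 Rh+, 1/2 Rh-; so P(type A, Rh-negative) = 1/2 × 1/2 = 1/4 per child.
P(not type A, Rh-negative) = 3/4 for one child; (3/4)^2 = 9/16.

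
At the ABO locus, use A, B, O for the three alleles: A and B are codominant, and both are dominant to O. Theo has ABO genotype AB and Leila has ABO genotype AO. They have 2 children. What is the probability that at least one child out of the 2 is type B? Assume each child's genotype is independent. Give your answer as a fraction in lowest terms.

7/16

ABO cross AB × AO → 1/2 A, 1/4 B, 1/4 AB.
So P(type B) = 1/4 per child.
P(none) = (3/4)^2 = 9/16; P(at least one) = 1 − 9/16 = 7/16.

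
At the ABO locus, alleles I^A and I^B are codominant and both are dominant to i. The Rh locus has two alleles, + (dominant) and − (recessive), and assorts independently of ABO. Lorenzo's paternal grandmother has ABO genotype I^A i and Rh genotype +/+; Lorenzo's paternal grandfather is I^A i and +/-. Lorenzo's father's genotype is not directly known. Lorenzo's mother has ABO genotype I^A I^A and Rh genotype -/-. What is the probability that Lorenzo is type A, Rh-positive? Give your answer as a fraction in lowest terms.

Lorenzo's father's ABO genotype from I^A i × I^A i: 1/4 I^A I^A, 1/2 I^A i, 1/4 i i.
Crossing each possibility with the mother I^A I^A and summing P(type A): 1/4·1 + 1/2·1 + 1/4·1 = 1.
Similarly for Rh via the father's Rh distribution: P(Rh+) = 3/4.
Independent loci: 1 × 3/4 = 3/4.

3/4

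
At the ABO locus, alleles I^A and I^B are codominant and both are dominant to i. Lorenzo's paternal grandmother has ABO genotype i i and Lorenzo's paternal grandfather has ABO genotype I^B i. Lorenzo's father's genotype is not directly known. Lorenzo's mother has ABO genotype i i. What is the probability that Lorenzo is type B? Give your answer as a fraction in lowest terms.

Lorenzo's father's ABO genotype from i i × I^B i: 1/2 I^B i, 1/2 i i.
Crossing each possibility with the mother i i and summing P(type B): 1/2·1/2 + 1/2·0 = 1/4.

1/4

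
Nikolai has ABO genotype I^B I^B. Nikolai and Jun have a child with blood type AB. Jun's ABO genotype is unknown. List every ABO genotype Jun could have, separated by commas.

For each candidate genotype of Jun, check whether crossing it with I^B I^B can produce every observed child phenotype.
  I^A I^A → possible child types {AB} ✓
  I^A I^B → possible child types {B, AB} ✓
  I^A i → possible child types {B, AB} ✓
  I^B I^B → possible child types {B} ✗
  I^B i → possible child types {B} ✗
  i i → possible child types {B} ✗

I^A I^A, I^A I^B, I^A i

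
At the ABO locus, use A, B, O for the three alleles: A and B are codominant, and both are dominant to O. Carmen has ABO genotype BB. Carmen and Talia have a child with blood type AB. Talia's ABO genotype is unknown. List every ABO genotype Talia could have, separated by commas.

AA, AB, AO

For each candidate genotype of Talia, check whether crossing it with BB can produce every observed child phenotype.
  AA → possible child types {AB} ✓
  AB → possible child types {B, AB} ✓
  AO → possible child types {B, AB} ✓
  BB → possible child types {B} ✗
  BO → possible child types {B} ✗
  OO → possible child types {B} ✗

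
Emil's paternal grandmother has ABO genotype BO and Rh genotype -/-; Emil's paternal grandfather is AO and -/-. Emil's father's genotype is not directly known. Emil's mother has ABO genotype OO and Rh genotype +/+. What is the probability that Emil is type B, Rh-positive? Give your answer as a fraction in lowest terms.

1/4

Emil's father's ABO genotype from BO × AO: 1/4 AB, 1/4 AO, 1/4 BO, 1/4 OO.
Crossing each possibility with the mother OO and summing P(type B): 1/4·1/2 + 1/4·0 + 1/4·1/2 + 1/4·0 = 1/4.
Similarly for Rh via the father's Rh distribution: P(Rh+) = 1.
Independent loci: 1/4 × 1 = 1/4.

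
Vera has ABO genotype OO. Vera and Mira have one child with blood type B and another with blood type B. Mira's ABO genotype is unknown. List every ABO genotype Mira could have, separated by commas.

AB, BB, BO

For each candidate genotype of Mira, check whether crossing it with OO can produce every observed child phenotype.
  AA → possible child types {A} ✗
  AB → possible child types {A, B} ✓
  AO → possible child types {O, A} ✗
  BB → possible child types {B} ✓
  BO → possible child types {O, B} ✓
  OO → possible child types {O} ✗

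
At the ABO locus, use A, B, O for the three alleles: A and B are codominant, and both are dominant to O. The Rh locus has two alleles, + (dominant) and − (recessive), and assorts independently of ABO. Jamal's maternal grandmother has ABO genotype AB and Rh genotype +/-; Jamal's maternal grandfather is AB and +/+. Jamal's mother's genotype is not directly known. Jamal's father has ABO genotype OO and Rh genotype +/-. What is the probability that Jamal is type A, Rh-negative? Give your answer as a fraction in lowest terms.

Jamal's mother's ABO genotype from AB × AB: 1/4 AA, 1/2 AB, 1/4 BB.
Crossing each possibility with the father OO and summing P(type A): 1/4·1 + 1/2·1/2 + 1/4·0 = 1/2.
Similarly for Rh via the mother's Rh distribution: P(Rh-) = 1/8.
Independent loci: 1/2 × 1/8 = 1/16.

1/16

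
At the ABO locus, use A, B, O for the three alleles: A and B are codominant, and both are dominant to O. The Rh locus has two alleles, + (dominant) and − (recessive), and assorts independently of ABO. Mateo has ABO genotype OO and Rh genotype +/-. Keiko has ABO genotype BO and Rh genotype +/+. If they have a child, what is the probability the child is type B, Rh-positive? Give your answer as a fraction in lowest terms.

ABO cross OO × BO → offspring phenotypes: 1/2 O, 1/2 B.
Rh cross +/- × +/+ → 1 Rh+.
Independent loci: P(type B, Rh-positive) = 1/2 × 1 = 1/2.

1/2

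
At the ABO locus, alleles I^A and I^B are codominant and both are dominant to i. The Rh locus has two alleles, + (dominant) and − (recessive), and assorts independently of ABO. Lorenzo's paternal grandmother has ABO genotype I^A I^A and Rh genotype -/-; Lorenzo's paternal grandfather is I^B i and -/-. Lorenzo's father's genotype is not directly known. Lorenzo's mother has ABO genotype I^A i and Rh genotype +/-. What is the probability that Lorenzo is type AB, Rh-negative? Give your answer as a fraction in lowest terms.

1/16

Lorenzo's father's ABO genotype from I^A I^A × I^B i: 1/2 I^A I^B, 1/2 I^A i.
Crossing each possibility with the mother I^A i and summing P(type AB): 1/2·1/4 + 1/2·0 = 1/8.
Similarly for Rh via the father's Rh distribution: P(Rh-) = 1/2.
Independent loci: 1/8 × 1/2 = 1/16.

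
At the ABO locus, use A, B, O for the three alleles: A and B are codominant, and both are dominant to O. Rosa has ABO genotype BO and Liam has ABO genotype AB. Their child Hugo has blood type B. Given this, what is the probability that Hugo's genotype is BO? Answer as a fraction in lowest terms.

Cross BO × AB → 1/4 AB, 1/4 AO, 1/4 BB, 1/4 BO.
Type-B genotypes among offspring: BB (1/4), BO (1/4); total 1/2.
P(BO | type B) = (1/4) / (1/2) = 1/2.

1/2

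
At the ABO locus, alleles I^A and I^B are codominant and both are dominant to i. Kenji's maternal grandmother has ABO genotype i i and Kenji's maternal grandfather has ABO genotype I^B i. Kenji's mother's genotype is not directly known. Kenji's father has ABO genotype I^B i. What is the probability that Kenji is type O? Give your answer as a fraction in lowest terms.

Kenji's mother's ABO genotype from i i × I^B i: 1/2 I^B i, 1/2 i i.
Crossing each possibility with the father I^B i and summing P(type O): 1/2·1/4 + 1/2·1/2 = 3/8.

3/8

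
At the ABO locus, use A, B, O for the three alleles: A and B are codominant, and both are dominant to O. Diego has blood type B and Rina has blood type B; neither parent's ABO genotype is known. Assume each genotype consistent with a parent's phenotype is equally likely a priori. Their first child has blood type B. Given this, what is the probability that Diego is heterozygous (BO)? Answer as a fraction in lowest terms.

Possible genotypes: Diego ∈ {BB, BO}; Rina ∈ {BB, BO}.
Weight each parental genotype pair by prior × P(type-B child):
  BB × BB: posterior weight 4/15.
  BB × BO: posterior weight 4/15.
  BO × BB: posterior weight 4/15.
  BO × BO: posterior weight 1/5.
Sum the posterior weight over pairs where Diego is BO: 7/15.

7/15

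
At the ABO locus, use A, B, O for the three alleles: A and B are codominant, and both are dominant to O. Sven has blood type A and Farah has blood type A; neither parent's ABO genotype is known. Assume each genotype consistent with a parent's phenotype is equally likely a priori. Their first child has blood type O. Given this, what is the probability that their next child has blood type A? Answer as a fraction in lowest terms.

3/4

Possible genotypes: Sven ∈ {AA, AO}; Farah ∈ {AA, AO}.
Weight each parental genotype pair by prior × P(type-O child):
  AO × AO: posterior weight 1; P(next child type A) = 3/4.
Weighted sum = 3/4.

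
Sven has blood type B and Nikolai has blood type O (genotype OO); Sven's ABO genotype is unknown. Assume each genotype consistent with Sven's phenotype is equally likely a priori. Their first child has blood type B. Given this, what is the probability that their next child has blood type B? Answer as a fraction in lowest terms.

Possible genotypes: Sven ∈ {BB, BO}; Nikolai ∈ {OO}.
Weight each parental genotype pair by prior × P(type-B child):
  BB × OO: posterior weight 2/3; P(next child type B) = 1.
  BO × OO: posterior weight 1/3; P(next child type B) = 1/2.
Weighted sum = 5/6.

5/6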